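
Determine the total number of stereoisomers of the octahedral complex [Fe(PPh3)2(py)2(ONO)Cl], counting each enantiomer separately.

There are 6 geometric isomers: PPh3 trans, py trans; PPh3 cis, py cis (3 arrangements, 2 chiral); PPh3 cis, py trans; PPh3 trans, py cis.
Of these, 2 lack any improper symmetry element and so occur as enantiomeric pairs, giving 6 + 2 = 8 stereoisomers in total.

8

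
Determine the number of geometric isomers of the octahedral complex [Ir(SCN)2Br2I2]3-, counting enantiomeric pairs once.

5

An octahedron has six vertices in three trans pairs; every non-trans pair is cis.
Working through the distinct placements yields 5 geometric isomers: SCN trans, Br trans, I trans; SCN cis, Br trans, I cis; SCN trans, Br cis, I cis; SCN cis, Br cis, I cis (chiral); SCN cis, Br cis, I trans.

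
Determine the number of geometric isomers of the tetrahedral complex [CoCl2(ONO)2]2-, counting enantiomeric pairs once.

1

In a tetrahedral complex all four positions are equivalent and every pair of ligands is adjacent — there is no cis/trans distinction.
Only one geometric arrangement is possible.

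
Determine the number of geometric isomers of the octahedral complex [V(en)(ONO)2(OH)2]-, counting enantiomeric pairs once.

3

The six octahedral sites form three mutually perpendicular trans pairs.
Each en is bidentate and must span two cis positions.
The distinct arrangements are (3 in all): ONO cis, OH trans; ONO cis, OH cis (chiral); ONO trans, OH cis.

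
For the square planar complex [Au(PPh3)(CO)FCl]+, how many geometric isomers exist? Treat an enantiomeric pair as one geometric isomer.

3

Working through the distinct placements yields 3 geometric isomers: (CO/F trans, Cl/PPh3 trans); (CO/PPh3 trans, Cl/F trans); (CO/Cl trans, F/PPh3 trans).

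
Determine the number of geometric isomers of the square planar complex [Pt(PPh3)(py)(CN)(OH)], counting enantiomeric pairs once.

3

A square has two trans pairs of vertices; adjacent vertices are cis.
The distinct arrangements are (3 in all): (CN/PPh3 trans, OH/py trans); (CN/py trans, OH/PPh3 trans); (CN/OH trans, PPh3/py trans).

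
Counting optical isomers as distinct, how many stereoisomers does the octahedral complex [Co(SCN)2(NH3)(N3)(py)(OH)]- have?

15

Placing the ligands in turn and identifying arrangements related by rotation or reflection leaves 9 distinct geometric isomers.
Of these, 6 lack any improper symmetry element and so occur as enantiomeric pairs, giving 9 + 6 = 15 stereoisomers in total.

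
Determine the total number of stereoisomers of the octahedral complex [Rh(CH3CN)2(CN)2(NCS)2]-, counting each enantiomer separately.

In an octahedral complex each vertex has one trans partner and four cis neighbours.
The distinct arrangements are (5 in all): CH3CN trans, CN trans, NCS trans; CH3CN trans, CN cis, NCS cis; CH3CN cis, CN cis, NCS trans; CH3CN cis, CN cis, NCS cis (chiral); CH3CN cis, CN trans, NCS cis.
One of these lacks any improper symmetry element and so occurs as an enantiomeric pair, giving 5 + 1 = 6 stereoisomers in total.

6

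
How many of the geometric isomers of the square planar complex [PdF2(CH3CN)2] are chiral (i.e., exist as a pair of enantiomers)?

In a square planar complex each vertex has one trans partner and two cis neighbours.
Systematic placement gives 2 geometric isomers: F cis; F trans.
Each arrangement has an internal mirror plane or centre of symmetry, so none is chiral.

0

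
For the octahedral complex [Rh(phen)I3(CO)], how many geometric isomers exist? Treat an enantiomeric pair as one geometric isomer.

2

The six octahedral sites form three mutually perpendicular trans pairs.
Each phen is bidentate and must span two cis positions.
The distinct arrangements are (2 in all): I fac; I mer.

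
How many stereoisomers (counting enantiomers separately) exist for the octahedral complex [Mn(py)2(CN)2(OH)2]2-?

6

In an octahedral complex each vertex has one trans partner and four cis neighbours.
There are 5 geometric isomers: py trans, CN trans, OH trans; py cis, CN trans, OH cis; py trans, CN cis, OH cis; py cis, CN cis, OH cis (chiral); py cis, CN cis, OH trans.
One of these lacks any improper symmetry element and so occurs as an enantiomeric pair, giving 5 + 1 = 6 stereoisomers in total.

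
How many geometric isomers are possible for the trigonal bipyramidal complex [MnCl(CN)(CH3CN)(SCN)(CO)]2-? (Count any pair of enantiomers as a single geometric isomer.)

10

In a trigonal bipyramid the two axial positions differ from the three equatorial ones.
Placing the ligands in turn and identifying arrangements related by rotation or reflection leaves 10 distinct geometric isomers.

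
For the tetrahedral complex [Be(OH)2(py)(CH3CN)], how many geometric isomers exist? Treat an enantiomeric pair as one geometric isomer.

In a tetrahedral complex all four positions are equivalent and every pair of ligands is adjacent — there is no cis/trans distinction.
Only one geometric arrangement is possible.

1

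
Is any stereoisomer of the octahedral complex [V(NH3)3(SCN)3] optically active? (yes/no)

no

The six octahedral sites form three mutually perpendicular trans pairs.
Systematic placement gives 2 geometric isomers: NH3 mer; NH3 fac.
Each arrangement has an internal mirror plane or centre of symmetry, so none is chiral.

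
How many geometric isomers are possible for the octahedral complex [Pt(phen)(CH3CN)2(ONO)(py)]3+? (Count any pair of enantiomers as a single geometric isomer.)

The six octahedral sites form three mutually perpendicular trans pairs.
Each phen is bidentate and must span two cis positions.
There are 4 geometric isomers: CH3CN trans; CH3CN cis (3 arrangements, 2 chiral).

4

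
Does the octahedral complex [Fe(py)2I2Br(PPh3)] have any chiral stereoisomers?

yes

In an octahedral complex each vertex has one trans partner and four cis neighbours.
The distinct arrangements are (6 in all): py trans, I cis; py cis, I cis (3 arrangements, 2 chiral); py trans, I trans; py cis, I trans.
Of these, 2 lack any improper symmetry element and so occur as enantiomeric pairs, giving 6 + 2 = 8 stereoisomers in total.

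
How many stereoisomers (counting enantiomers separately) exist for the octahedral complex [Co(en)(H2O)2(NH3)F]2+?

6

Each en is bidentate and must span two cis positions.
There are 4 geometric isomers: H2O cis (3 arrangements, 2 chiral); H2O trans.
Of these, 2 lack any improper symmetry element and so occur as enantiomeric pairs, giving 4 + 2 = 6 stereoisomers in total.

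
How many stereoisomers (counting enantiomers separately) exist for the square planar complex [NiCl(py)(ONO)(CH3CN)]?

A square has two trans pairs of vertices; adjacent vertices are cis.
Working through the distinct placements yields 3 geometric isomers: (CH3CN/ONO trans, Cl/py trans); (CH3CN/py trans, Cl/ONO trans); (CH3CN/Cl trans, ONO/py trans).
Each arrangement has an internal mirror plane or centre of symmetry, so none is chiral.

3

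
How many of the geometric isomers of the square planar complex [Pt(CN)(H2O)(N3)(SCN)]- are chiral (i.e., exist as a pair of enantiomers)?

0

Systematic placement gives 3 geometric isomers: (CN/N3 trans, H2O/SCN trans); (CN/SCN trans, H2O/N3 trans); (CN/H2O trans, N3/SCN trans).
Each arrangement has an internal mirror plane or centre of symmetry, so none is chiral.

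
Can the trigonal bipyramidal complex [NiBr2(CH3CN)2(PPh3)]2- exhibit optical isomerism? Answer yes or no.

A trigonal bipyramid has two axial and three equatorial sites, which are chemically inequivalent.
Placing the ligands in turn and identifying arrangements related by rotation or reflection leaves 5 distinct geometric isomers.
One of these lacks any improper symmetry element and so occurs as an enantiomeric pair, giving 5 + 1 = 6 stereoisomers in total.

yes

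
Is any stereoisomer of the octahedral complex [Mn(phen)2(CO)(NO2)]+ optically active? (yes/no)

The six octahedral sites form three mutually perpendicular trans pairs.
Each phen is bidentate and must span two cis positions.
There are 2 geometric isomers: CO and NO2 mutually trans; CO and NO2 mutually cis (chiral).
One of these lacks any improper symmetry element and so occurs as an enantiomeric pair, giving 2 + 1 = 3 stereoisomers in total.

yes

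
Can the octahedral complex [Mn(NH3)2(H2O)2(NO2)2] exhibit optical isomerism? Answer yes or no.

There are 5 geometric isomers: NH3 trans, H2O trans, NO2 trans; NH3 cis, H2O trans, NO2 cis; NH3 cis, H2O cis, NO2 trans; NH3 cis, H2O cis, NO2 cis (chiral); NH3 trans, H2O cis, NO2 cis.
One of these lacks any improper symmetry element and so occurs as an enantiomeric pair, giving 5 + 1 = 6 stereoisomers in total.

yes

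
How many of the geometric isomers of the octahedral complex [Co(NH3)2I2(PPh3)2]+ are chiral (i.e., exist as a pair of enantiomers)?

The six octahedral sites form three mutually perpendicular trans pairs.
There are 5 geometric isomers: NH3 trans, I trans, PPh3 trans; NH3 cis, I trans, PPh3 cis; NH3 cis, I cis, PPh3 trans; NH3 cis, I cis, PPh3 cis (chiral); NH3 trans, I cis, PPh3 cis.
One of these lacks any improper symmetry element and so occurs as an enantiomeric pair, giving 5 + 1 = 6 stereoisomers in total.

1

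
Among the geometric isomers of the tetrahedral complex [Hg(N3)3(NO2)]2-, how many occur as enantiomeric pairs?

0

In a tetrahedral complex all four positions are equivalent and every pair of ligands is adjacent — there is no cis/trans distinction.
Only one geometric arrangement is possible.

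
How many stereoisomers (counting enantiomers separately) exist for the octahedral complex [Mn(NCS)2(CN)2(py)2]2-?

In an octahedral complex each vertex has one trans partner and four cis neighbours.
The distinct arrangements are (5 in all): NCS trans, CN trans, py trans; NCS cis, CN trans, py cis; NCS cis, CN cis, py trans; NCS cis, CN cis, py cis (chiral); NCS trans, CN cis, py cis.
One of these lacks any improper symmetry element and so occurs as an enantiomeric pair, giving 5 + 1 = 6 stereoisomers in total.

6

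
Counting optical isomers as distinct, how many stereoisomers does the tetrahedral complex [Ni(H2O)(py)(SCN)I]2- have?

2

In a tetrahedral complex all four positions are equivalent and every pair of ligands is adjacent — there is no cis/trans distinction.
Only one geometric arrangement is possible; it has no improper symmetry element, so it exists as a pair of enantiomers (2 stereoisomers).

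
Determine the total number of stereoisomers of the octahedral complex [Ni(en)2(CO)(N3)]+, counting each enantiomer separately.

3

In an octahedral complex each vertex has one trans partner and four cis neighbours.
Each en is bidentate and must span two cis positions.
The distinct arrangements are (2 in all): CO and N3 mutually trans; CO and N3 mutually cis (chiral).
One of these lacks any improper symmetry element and so occurs as an enantiomeric pair, giving 2 + 1 = 3 stereoisomers in total.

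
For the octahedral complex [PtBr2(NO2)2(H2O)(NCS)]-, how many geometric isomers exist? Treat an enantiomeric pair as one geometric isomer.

An octahedron has six vertices in three trans pairs; every non-trans pair is cis.
Systematic placement gives 6 geometric isomers: Br trans, NO2 trans; Br trans, NO2 cis; Br cis, NO2 trans; Br cis, NO2 cis (3 arrangements, 2 chiral).

6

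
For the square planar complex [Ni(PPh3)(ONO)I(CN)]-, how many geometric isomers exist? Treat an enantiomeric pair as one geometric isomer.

3

In a square planar complex each vertex has one trans partner and two cis neighbours.
Systematic placement gives 3 geometric isomers: (CN/ONO trans, I/PPh3 trans); (CN/PPh3 trans, I/ONO trans); (CN/I trans, ONO/PPh3 trans).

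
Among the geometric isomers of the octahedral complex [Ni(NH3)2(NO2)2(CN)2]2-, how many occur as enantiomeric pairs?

The six octahedral sites form three mutually perpendicular trans pairs.
Working through the distinct placements yields 5 geometric isomers: NH3 trans, NO2 trans, CN trans; NH3 cis, NO2 cis, CN trans; NH3 cis, NO2 trans, CN cis; NH3 cis, NO2 cis, CN cis (chiral); NH3 trans, NO2 cis, CN cis.
One of these lacks any improper symmetry element and so occurs as an enantiomeric pair, giving 5 + 1 = 6 stereoisomers in total.

1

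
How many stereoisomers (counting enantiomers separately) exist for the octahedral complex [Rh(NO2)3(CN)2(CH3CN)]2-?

3

Working through the distinct placements yields 3 geometric isomers: NO2 mer, CN cis; NO2 mer, CN trans; NO2 fac, CN cis.
Each arrangement has an internal mirror plane or centre of symmetry, so none is chiral.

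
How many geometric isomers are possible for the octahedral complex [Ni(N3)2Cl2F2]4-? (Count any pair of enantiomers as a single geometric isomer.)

The six octahedral sites form three mutually perpendicular trans pairs.
Systematic placement gives 5 geometric isomers: N3 trans, Cl trans, F trans; N3 cis, Cl trans, F cis; N3 trans, Cl cis, F cis; N3 cis, Cl cis, F cis (chiral); N3 cis, Cl cis, F trans.

5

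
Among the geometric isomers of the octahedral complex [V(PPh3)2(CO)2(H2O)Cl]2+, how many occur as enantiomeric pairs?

There are 6 geometric isomers: PPh3 trans, CO trans; PPh3 cis, CO trans; PPh3 trans, CO cis; PPh3 cis, CO cis (3 arrangements, 2 chiral).
Of these, 2 lack any improper symmetry element and so occur as enantiomeric pairs, giving 6 + 2 = 8 stereoisomers in total.

2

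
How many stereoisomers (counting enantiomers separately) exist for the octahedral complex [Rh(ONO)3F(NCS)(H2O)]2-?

5

The distinct arrangements are (4 in all): ONO mer (3 arrangements); ONO fac (chiral).
One of these lacks any improper symmetry element and so occurs as an enantiomeric pair, giving 4 + 1 = 5 stereoisomers in total.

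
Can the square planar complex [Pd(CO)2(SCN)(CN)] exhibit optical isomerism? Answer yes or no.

A square has two trans pairs of vertices; adjacent vertices are cis.
There are 2 geometric isomers: CO cis; CO trans.
Each arrangement has an internal mirror plane or centre of symmetry, so none is chiral.

no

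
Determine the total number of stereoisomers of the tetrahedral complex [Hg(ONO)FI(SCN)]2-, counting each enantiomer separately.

In a tetrahedral complex all four positions are equivalent and every pair of ligands is adjacent — there is no cis/trans distinction.
Only one geometric arrangement is possible; it has no improper symmetry element, so it exists as a pair of enantiomers (2 stereoisomers).

2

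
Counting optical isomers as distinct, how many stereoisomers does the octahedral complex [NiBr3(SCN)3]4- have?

2

An octahedron has six vertices in three trans pairs; every non-trans pair is cis.
The distinct arrangements are (2 in all): Br mer; Br fac.
Each arrangement has an internal mirror plane or centre of symmetry, so none is chiral.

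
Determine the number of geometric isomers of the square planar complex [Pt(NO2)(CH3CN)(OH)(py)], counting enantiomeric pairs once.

3

A square has two trans pairs of vertices; adjacent vertices are cis.
Working through the distinct placements yields 3 geometric isomers: (CH3CN/OH trans, NO2/py trans); (CH3CN/py trans, NO2/OH trans); (CH3CN/NO2 trans, OH/py trans).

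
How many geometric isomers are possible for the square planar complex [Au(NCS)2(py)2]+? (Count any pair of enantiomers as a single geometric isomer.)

Systematic placement gives 2 geometric isomers: NCS cis; NCS trans.

2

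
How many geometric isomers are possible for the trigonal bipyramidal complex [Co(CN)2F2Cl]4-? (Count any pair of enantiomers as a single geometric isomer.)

5

In a trigonal bipyramid the two axial positions differ from the three equatorial ones.
Exhaustive case analysis gives 5 geometric isomers.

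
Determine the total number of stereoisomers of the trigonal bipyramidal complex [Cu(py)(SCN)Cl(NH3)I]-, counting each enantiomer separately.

Exhaustive case analysis gives 10 geometric isomers.
Of these, 10 lack any improper symmetry element and so occur as enantiomeric pairs, giving 10 + 10 = 20 stereoisomers in total.

20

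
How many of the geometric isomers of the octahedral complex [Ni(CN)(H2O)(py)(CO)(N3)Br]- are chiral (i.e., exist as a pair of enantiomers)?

The six octahedral sites form three mutually perpendicular trans pairs.
Placing the ligands in turn and identifying arrangements related by rotation or reflection leaves 15 distinct geometric isomers.
Of these, 15 lack any improper symmetry element and so occur as enantiomeric pairs, giving 15 + 15 = 30 stereoisomers in total.

15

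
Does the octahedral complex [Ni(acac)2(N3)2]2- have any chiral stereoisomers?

yes

Each acac is bidentate and must span two cis positions.
Working through the distinct placements yields 2 geometric isomers: N3 trans; N3 cis (chiral).
One of these lacks any improper symmetry element and so occurs as an enantiomeric pair, giving 2 + 1 = 3 stereoisomers in total.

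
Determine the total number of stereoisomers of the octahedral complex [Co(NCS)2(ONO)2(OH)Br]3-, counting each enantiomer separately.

8

The six octahedral sites form three mutually perpendicular trans pairs.
The distinct arrangements are (6 in all): NCS cis, ONO trans; NCS cis, ONO cis (3 arrangements, 2 chiral); NCS trans, ONO trans; NCS trans, ONO cis.
Of these, 2 lack any improper symmetry element and so occur as enantiomeric pairs, giving 6 + 2 = 8 stereoisomers in total.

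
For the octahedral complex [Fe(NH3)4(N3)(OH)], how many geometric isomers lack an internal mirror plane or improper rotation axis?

0

In an octahedral complex each vertex has one trans partner and four cis neighbours.
Working through the distinct placements yields 2 geometric isomers: N3 and OH mutually cis; N3 and OH mutually trans.
Each arrangement has an internal mirror plane or centre of symmetry, so none is chiral.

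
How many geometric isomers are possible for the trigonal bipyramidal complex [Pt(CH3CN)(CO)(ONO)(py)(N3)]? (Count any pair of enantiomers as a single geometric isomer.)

10

Placing the ligands in turn and identifying arrangements related by rotation or reflection leaves 10 distinct geometric isomers.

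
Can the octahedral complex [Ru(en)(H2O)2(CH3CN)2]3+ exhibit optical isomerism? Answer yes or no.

An octahedron has six vertices in three trans pairs; every non-trans pair is cis.
Each en is bidentate and must span two cis positions.
The distinct arrangements are (3 in all): H2O cis, CH3CN trans; H2O cis, CH3CN cis (chiral); H2O trans, CH3CN cis.
One of these lacks any improper symmetry element and so occurs as an enantiomeric pair, giving 3 + 1 = 4 stereoisomers in total.

yes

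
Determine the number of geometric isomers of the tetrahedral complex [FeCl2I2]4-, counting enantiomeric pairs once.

In a tetrahedral complex all four positions are equivalent and every pair of ligands is adjacent — there is no cis/trans distinction.
Only one geometric arrangement is possible.

1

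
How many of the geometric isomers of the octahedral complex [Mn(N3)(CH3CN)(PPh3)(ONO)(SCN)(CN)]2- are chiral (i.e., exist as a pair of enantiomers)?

The six octahedral sites form three mutually perpendicular trans pairs.
Placing the ligands in turn and identifying arrangements related by rotation or reflection leaves 15 distinct geometric isomers.
Of these, 15 lack any improper symmetry element and so occur as enantiomeric pairs, giving 15 + 15 = 30 stereoisomers in total.

15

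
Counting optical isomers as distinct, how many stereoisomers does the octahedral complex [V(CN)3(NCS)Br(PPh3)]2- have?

5

There are 4 geometric isomers: CN mer (3 arrangements); CN fac (chiral).
One of these lacks any improper symmetry element and so occurs as an enantiomeric pair, giving 4 + 1 = 5 stereoisomers in total.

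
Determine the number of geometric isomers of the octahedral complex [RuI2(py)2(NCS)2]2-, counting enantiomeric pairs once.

5

An octahedron has six vertices in three trans pairs; every non-trans pair is cis.
There are 5 geometric isomers: I trans, py trans, NCS trans; I trans, py cis, NCS cis; I cis, py trans, NCS cis; I cis, py cis, NCS cis (chiral); I cis, py cis, NCS trans.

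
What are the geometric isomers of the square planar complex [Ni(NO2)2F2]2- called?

cis and trans

A square has two trans pairs of vertices; adjacent vertices are cis.
Working through the distinct placements yields 2 geometric isomers: NO2 cis; NO2 trans.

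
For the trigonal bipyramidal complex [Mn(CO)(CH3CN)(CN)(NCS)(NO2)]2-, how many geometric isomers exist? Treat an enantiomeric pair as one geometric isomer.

Systematic enumeration (placing each ligand type in turn and discarding arrangements equivalent by rotation or reflection) gives 10 geometric isomers.

10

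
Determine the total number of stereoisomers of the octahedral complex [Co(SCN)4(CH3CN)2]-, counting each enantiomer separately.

2

The six octahedral sites form three mutually perpendicular trans pairs.
There are 2 geometric isomers: CH3CN trans; CH3CN cis.
Each arrangement has an internal mirror plane or centre of symmetry, so none is chiral.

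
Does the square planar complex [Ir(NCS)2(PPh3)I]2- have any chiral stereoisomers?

no

In a square planar complex each vertex has one trans partner and two cis neighbours.
Systematic placement gives 2 geometric isomers: NCS cis; NCS trans.
Each arrangement has an internal mirror plane or centre of symmetry, so none is chiral.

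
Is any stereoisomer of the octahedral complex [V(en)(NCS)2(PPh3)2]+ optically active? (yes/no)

yes

An octahedron has six vertices in three trans pairs; every non-trans pair is cis.
Each en is bidentate and must span two cis positions.
There are 3 geometric isomers: NCS trans, PPh3 cis; NCS cis, PPh3 cis (chiral); NCS cis, PPh3 trans.
One of these lacks any improper symmetry element and so occurs as an enantiomeric pair, giving 3 + 1 = 4 stereoisomers in total.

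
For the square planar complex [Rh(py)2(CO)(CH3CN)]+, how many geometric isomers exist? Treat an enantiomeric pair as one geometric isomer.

2

In a square planar complex each vertex has one trans partner and two cis neighbours.
Systematic placement gives 2 geometric isomers: py cis; py trans.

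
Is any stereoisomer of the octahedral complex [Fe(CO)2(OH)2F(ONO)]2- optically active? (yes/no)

In an octahedral complex each vertex has one trans partner and four cis neighbours.
The distinct arrangements are (6 in all): CO trans, OH cis; CO trans, OH trans; CO cis, OH cis (3 arrangements, 2 chiral); CO cis, OH trans.
Of these, 2 lack any improper symmetry element and so occur as enantiomeric pairs, giving 6 + 2 = 8 stereoisomers in total.

yes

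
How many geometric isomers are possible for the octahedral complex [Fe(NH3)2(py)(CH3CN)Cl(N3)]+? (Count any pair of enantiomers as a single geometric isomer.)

In an octahedral complex each vertex has one trans partner and four cis neighbours.
Systematic enumeration (placing each ligand type in turn and discarding arrangements equivalent by rotation or reflection) gives 9 geometric isomers.

9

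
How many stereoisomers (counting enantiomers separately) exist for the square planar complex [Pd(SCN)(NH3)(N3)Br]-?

There are 3 geometric isomers: (Br/NH3 trans, N3/SCN trans); (Br/SCN trans, N3/NH3 trans); (Br/N3 trans, NH3/SCN trans).
Each arrangement has an internal mirror plane or centre of symmetry, so none is chiral.

3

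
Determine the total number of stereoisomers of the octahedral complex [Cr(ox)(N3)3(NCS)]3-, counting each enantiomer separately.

An octahedron has six vertices in three trans pairs; every non-trans pair is cis.
Each ox is bidentate and must span two cis positions.
The distinct arrangements are (2 in all): N3 mer; N3 fac.
Each arrangement has an internal mirror plane or centre of symmetry, so none is chiral.

2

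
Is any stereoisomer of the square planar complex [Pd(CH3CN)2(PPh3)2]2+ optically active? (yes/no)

A square has two trans pairs of vertices; adjacent vertices are cis.
The distinct arrangements are (2 in all): CH3CN cis; CH3CN trans.
Each arrangement has an internal mirror plane or centre of symmetry, so none is chiral.

no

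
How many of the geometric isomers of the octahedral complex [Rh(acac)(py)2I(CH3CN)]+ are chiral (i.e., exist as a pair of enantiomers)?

In an octahedral complex each vertex has one trans partner and four cis neighbours.
Each acac is bidentate and must span two cis positions.
Working through the distinct placements yields 4 geometric isomers: py cis (3 arrangements, 2 chiral); py trans.
Of these, 2 lack any improper symmetry element and so occur as enantiomeric pairs, giving 4 + 2 = 6 stereoisomers in total.

2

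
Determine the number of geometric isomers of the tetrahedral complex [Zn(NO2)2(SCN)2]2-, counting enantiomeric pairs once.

All four vertices of a tetrahedron are equivalent and mutually adjacent, so cis/trans isomerism cannot arise.
Only one geometric arrangement is possible.

1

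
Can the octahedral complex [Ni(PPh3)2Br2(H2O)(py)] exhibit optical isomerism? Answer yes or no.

An octahedron has six vertices in three trans pairs; every non-trans pair is cis.
Systematic placement gives 6 geometric isomers: PPh3 cis, Br trans; PPh3 trans, Br trans; PPh3 cis, Br cis (3 arrangements, 2 chiral); PPh3 trans, Br cis.
Of these, 2 lack any improper symmetry element and so occur as enantiomeric pairs, giving 6 + 2 = 8 stereoisomers in total.

yes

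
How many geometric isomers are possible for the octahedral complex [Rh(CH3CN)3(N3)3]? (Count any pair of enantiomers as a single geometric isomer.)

In an octahedral complex each vertex has one trans partner and four cis neighbours.
There are 2 geometric isomers: CH3CN mer; CH3CN fac.

2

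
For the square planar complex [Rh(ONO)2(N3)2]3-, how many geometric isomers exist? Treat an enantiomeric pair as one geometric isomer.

2

In a square planar complex each vertex has one trans partner and two cis neighbours.
Working through the distinct placements yields 2 geometric isomers: ONO cis; ONO trans.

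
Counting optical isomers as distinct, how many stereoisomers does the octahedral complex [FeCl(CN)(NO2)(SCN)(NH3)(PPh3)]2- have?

An octahedron has six vertices in three trans pairs; every non-trans pair is cis.
Placing the ligands in turn and identifying arrangements related by rotation or reflection leaves 15 distinct geometric isomers.
Of these, 15 lack any improper symmetry element and so occur as enantiomeric pairs, giving 15 + 15 = 30 stereoisomers in total.

30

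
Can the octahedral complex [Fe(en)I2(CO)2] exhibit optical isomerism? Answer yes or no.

yes

In an octahedral complex each vertex has one trans partner and four cis neighbours.
Each en is bidentate and must span two cis positions.
Systematic placement gives 3 geometric isomers: I cis, CO trans; I cis, CO cis (chiral); I trans, CO cis.
One of these lacks any improper symmetry element and so occurs as an enantiomeric pair, giving 3 + 1 = 4 stereoisomers in total.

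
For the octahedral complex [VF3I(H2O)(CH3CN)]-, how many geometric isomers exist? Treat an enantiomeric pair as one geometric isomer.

4

There are 4 geometric isomers: F mer (3 arrangements); F fac (chiral).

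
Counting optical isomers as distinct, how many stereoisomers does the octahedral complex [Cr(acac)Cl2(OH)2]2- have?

4

An octahedron has six vertices in three trans pairs; every non-trans pair is cis.
Each acac is bidentate and must span two cis positions.
There are 3 geometric isomers: Cl trans, OH cis; Cl cis, OH cis (chiral); Cl cis, OH trans.
One of these lacks any improper symmetry element and so occurs as an enantiomeric pair, giving 3 + 1 = 4 stereoisomers in total.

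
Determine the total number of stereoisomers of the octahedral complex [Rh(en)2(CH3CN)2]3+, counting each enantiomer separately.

3

Each en is bidentate and must span two cis positions.
The distinct arrangements are (2 in all): CH3CN trans; CH3CN cis (chiral).
One of these lacks any improper symmetry element and so occurs as an enantiomeric pair, giving 2 + 1 = 3 stereoisomers in total.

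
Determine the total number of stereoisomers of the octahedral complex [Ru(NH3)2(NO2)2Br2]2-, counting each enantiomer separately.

In an octahedral complex each vertex has one trans partner and four cis neighbours.
Systematic placement gives 5 geometric isomers: NH3 trans, NO2 trans, Br trans; NH3 cis, NO2 cis, Br trans; NH3 cis, NO2 trans, Br cis; NH3 cis, NO2 cis, Br cis (chiral); NH3 trans, NO2 cis, Br cis.
One of these lacks any improper symmetry element and so occurs as an enantiomeric pair, giving 5 + 1 = 6 stereoisomers in total.

6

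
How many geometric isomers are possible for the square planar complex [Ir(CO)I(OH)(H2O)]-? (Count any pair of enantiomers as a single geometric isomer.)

In a square planar complex each vertex has one trans partner and two cis neighbours.
The distinct arrangements are (3 in all): (CO/I trans, H2O/OH trans); (CO/OH trans, H2O/I trans); (CO/H2O trans, I/OH trans).

3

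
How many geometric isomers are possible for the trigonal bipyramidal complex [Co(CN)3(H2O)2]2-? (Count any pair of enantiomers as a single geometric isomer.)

A trigonal bipyramid has two axial and three equatorial sites, which are chemically inequivalent.
There are 3 geometric isomers: H2O both equatorial; H2O one axial, one equatorial; H2O both axial.

3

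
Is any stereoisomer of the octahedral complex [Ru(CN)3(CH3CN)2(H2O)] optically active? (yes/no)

The six octahedral sites form three mutually perpendicular trans pairs.
There are 3 geometric isomers: CN mer, CH3CN trans; CN fac, CH3CN cis; CN mer, CH3CN cis.
Each arrangement has an internal mirror plane or centre of symmetry, so none is chiral.

no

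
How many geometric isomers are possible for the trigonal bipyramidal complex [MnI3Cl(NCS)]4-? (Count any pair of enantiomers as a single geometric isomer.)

In a trigonal bipyramid the two axial positions differ from the three equatorial ones.
There are 4 geometric isomers: Cl axial, NCS equatorial; Cl axial, NCS axial; Cl equatorial, NCS equatorial; Cl equatorial, NCS axial.

4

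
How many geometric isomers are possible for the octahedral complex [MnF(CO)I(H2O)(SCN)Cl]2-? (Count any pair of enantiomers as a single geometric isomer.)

15

The six octahedral sites form three mutually perpendicular trans pairs.
Placing the ligands in turn and identifying arrangements related by rotation or reflection leaves 15 distinct geometric isomers.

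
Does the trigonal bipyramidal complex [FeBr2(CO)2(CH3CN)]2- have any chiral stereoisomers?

A trigonal bipyramid has two axial and three equatorial sites, which are chemically inequivalent.
Systematic enumeration (placing each ligand type in turn and discarding arrangements equivalent by rotation or reflection) gives 5 geometric isomers.
One of these lacks any improper symmetry element and so occurs as an enantiomeric pair, giving 5 + 1 = 6 stereoisomers in total.

yes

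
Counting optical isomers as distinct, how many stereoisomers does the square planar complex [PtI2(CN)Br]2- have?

A square has two trans pairs of vertices; adjacent vertices are cis.
The distinct arrangements are (2 in all): I cis; I trans.
Each arrangement has an internal mirror plane or centre of symmetry, so none is chiral.

2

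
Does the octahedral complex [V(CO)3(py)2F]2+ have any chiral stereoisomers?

An octahedron has six vertices in three trans pairs; every non-trans pair is cis.
Systematic placement gives 3 geometric isomers: CO mer, py trans; CO mer, py cis; CO fac, py cis.
Each arrangement has an internal mirror plane or centre of symmetry, so none is chiral.

no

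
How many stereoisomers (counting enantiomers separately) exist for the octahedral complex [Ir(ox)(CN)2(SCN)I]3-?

6

In an octahedral complex each vertex has one trans partner and four cis neighbours.
Each ox is bidentate and must span two cis positions.
There are 4 geometric isomers: CN trans; CN cis (3 arrangements, 2 chiral).
Of these, 2 lack any improper symmetry element and so occur as enantiomeric pairs, giving 4 + 2 = 6 stereoisomers in total.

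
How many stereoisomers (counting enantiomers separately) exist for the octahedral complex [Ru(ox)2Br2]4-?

3

Each ox is bidentate and must span two cis positions.
The distinct arrangements are (2 in all): Br trans; Br cis (chiral).
One of these lacks any improper symmetry element and so occurs as an enantiomeric pair, giving 2 + 1 = 3 stereoisomers in total.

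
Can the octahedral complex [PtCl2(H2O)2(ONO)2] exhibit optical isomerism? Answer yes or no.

An octahedron has six vertices in three trans pairs; every non-trans pair is cis.
Working through the distinct placements yields 5 geometric isomers: Cl trans, H2O trans, ONO trans; Cl trans, H2O cis, ONO cis; Cl cis, H2O cis, ONO trans; Cl cis, H2O cis, ONO cis (chiral); Cl cis, H2O trans, ONO cis.
One of these lacks any improper symmetry element and so occurs as an enantiomeric pair, giving 5 + 1 = 6 stereoisomers in total.

yes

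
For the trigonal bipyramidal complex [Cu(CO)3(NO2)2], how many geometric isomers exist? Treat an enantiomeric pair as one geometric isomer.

A trigonal bipyramid has two axial and three equatorial sites, which are chemically inequivalent.
The distinct arrangements are (3 in all): NO2 both equatorial; NO2 one axial, one equatorial; NO2 both axial.

3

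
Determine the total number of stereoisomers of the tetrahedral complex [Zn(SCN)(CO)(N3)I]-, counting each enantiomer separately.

2

In a tetrahedral complex all four positions are equivalent and every pair of ligands is adjacent — there is no cis/trans distinction.
Only one geometric arrangement is possible; it has no improper symmetry element, so it exists as a pair of enantiomers (2 stereoisomers).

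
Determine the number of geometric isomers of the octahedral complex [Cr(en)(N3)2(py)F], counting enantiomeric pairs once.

An octahedron has six vertices in three trans pairs; every non-trans pair is cis.
Each en is bidentate and must span two cis positions.
There are 4 geometric isomers: N3 cis (3 arrangements, 2 chiral); N3 trans.

4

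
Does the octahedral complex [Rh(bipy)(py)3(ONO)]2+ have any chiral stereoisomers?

The six octahedral sites form three mutually perpendicular trans pairs.
Each bipy is bidentate and must span two cis positions.
Systematic placement gives 2 geometric isomers: py mer; py fac.
Each arrangement has an internal mirror plane or centre of symmetry, so none is chiral.

no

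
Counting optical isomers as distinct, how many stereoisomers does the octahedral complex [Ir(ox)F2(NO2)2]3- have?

4

In an octahedral complex each vertex has one trans partner and four cis neighbours.
Each ox is bidentate and must span two cis positions.
There are 3 geometric isomers: F trans, NO2 cis; F cis, NO2 cis (chiral); F cis, NO2 trans.
One of these lacks any improper symmetry element and so occurs as an enantiomeric pair, giving 3 + 1 = 4 stereoisomers in total.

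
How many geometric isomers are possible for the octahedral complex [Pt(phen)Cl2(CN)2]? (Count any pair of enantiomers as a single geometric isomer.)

Each phen is bidentate and must span two cis positions.
The distinct arrangements are (3 in all): Cl cis, CN trans; Cl cis, CN cis (chiral); Cl trans, CN cis.

3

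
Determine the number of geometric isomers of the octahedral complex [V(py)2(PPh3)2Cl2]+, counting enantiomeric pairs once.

An octahedron has six vertices in three trans pairs; every non-trans pair is cis.
Systematic placement gives 5 geometric isomers: py trans, PPh3 trans, Cl trans; py cis, PPh3 cis, Cl trans; py trans, PPh3 cis, Cl cis; py cis, PPh3 cis, Cl cis (chiral); py cis, PPh3 trans, Cl cis.

5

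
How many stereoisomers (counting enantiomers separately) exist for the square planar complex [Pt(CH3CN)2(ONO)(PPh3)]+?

2

A square has two trans pairs of vertices; adjacent vertices are cis.
Working through the distinct placements yields 2 geometric isomers: CH3CN cis; CH3CN trans.
Each arrangement has an internal mirror plane or centre of symmetry, so none is chiral.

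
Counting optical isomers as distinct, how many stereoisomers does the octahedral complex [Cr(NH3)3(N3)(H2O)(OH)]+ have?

The distinct arrangements are (4 in all): NH3 mer (3 arrangements); NH3 fac (chiral).
One of these lacks any improper symmetry element and so occurs as an enantiomeric pair, giving 4 + 1 = 5 stereoisomers in total.

5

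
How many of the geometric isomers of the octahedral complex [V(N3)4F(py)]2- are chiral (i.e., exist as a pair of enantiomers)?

0

An octahedron has six vertices in three trans pairs; every non-trans pair is cis.
There are 2 geometric isomers: F and py mutually cis; F and py mutually trans.
Each arrangement has an internal mirror plane or centre of symmetry, so none is chiral.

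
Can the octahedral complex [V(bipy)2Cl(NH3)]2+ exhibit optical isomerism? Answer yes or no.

yes

Each bipy is bidentate and must span two cis positions.
There are 2 geometric isomers: Cl and NH3 mutually trans; Cl and NH3 mutually cis (chiral).
One of these lacks any improper symmetry element and so occurs as an enantiomeric pair, giving 2 + 1 = 3 stereoisomers in total.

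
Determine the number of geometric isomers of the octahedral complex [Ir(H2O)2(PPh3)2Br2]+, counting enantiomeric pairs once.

The six octahedral sites form three mutually perpendicular trans pairs.
There are 5 geometric isomers: H2O trans, PPh3 trans, Br trans; H2O cis, PPh3 cis, Br trans; H2O cis, PPh3 trans, Br cis; H2O cis, PPh3 cis, Br cis (chiral); H2O trans, PPh3 cis, Br cis.

5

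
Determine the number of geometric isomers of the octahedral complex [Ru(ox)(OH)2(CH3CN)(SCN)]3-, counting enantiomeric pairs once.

In an octahedral complex each vertex has one trans partner and four cis neighbours.
Each ox is bidentate and must span two cis positions.
There are 4 geometric isomers: OH cis (3 arrangements, 2 chiral); OH trans.

4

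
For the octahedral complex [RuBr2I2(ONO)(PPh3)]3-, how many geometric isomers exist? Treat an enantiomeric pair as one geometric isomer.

6

In an octahedral complex each vertex has one trans partner and four cis neighbours.
Working through the distinct placements yields 6 geometric isomers: Br trans, I trans; Br trans, I cis; Br cis, I cis (3 arrangements, 2 chiral); Br cis, I trans.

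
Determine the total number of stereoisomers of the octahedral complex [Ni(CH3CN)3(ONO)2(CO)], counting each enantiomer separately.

Working through the distinct placements yields 3 geometric isomers: CH3CN mer, ONO trans; CH3CN mer, ONO cis; CH3CN fac, ONO cis.
Each arrangement has an internal mirror plane or centre of symmetry, so none is chiral.

3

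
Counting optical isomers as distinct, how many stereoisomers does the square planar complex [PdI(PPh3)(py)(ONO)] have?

3

In a square planar complex each vertex has one trans partner and two cis neighbours.
Systematic placement gives 3 geometric isomers: (I/PPh3 trans, ONO/py trans); (I/py trans, ONO/PPh3 trans); (I/ONO trans, PPh3/py trans).
Each arrangement has an internal mirror plane or centre of symmetry, so none is chiral.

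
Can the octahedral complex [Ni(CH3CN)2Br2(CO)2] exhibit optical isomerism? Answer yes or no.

In an octahedral complex each vertex has one trans partner and four cis neighbours.
Working through the distinct placements yields 5 geometric isomers: CH3CN trans, Br trans, CO trans; CH3CN cis, Br trans, CO cis; CH3CN cis, Br cis, CO trans; CH3CN cis, Br cis, CO cis (chiral); CH3CN trans, Br cis, CO cis.
One of these lacks any improper symmetry element and so occurs as an enantiomeric pair, giving 5 + 1 = 6 stereoisomers in total.

yes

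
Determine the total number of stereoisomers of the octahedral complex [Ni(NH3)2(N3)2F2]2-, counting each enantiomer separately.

6

Systematic placement gives 5 geometric isomers: NH3 trans, N3 trans, F trans; NH3 cis, N3 cis, F trans; NH3 trans, N3 cis, F cis; NH3 cis, N3 cis, F cis (chiral); NH3 cis, N3 trans, F cis.
One of these lacks any improper symmetry element and so occurs as an enantiomeric pair, giving 5 + 1 = 6 stereoisomers in total.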